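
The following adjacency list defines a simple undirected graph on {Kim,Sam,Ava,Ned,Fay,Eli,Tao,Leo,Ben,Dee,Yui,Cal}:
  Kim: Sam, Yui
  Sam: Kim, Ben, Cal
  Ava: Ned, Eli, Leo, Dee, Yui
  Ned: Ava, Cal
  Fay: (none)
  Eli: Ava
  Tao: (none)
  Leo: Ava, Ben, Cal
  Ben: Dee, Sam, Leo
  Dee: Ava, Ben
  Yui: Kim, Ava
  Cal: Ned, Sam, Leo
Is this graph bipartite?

A valid 2-coloring puts {Sam, Ned, Fay, Eli, Tao, Leo, Dee, Yui} on one side and {Kim, Ava, Ben, Cal} on the other; every edge crosses between the two sides.

Yes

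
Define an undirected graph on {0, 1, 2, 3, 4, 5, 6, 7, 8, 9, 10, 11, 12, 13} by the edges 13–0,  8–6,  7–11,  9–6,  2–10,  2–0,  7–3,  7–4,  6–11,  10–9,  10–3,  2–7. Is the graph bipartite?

A valid 2-coloring puts {1, 2, 3, 4, 5, 8, 9, 11, 12, 13} on one side and {0, 6, 7, 10} on the other; every edge crosses between the two sides.

Yes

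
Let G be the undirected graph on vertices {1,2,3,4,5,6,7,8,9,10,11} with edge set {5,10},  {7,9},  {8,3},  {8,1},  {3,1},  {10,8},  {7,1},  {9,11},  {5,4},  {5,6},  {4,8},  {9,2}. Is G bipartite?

3-8-1-3 is an odd cycle (length 3), and a bipartite graph can contain only even cycles.

No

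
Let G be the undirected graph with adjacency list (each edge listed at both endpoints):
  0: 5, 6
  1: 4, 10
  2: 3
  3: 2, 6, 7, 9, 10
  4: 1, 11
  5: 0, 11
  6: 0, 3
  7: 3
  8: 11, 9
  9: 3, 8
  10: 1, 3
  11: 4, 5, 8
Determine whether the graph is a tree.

No

|V| = 12, |E| = 13.
A tree on 12 vertices has exactly 11 edges; this graph has 13, so it contains a cycle and is not a tree.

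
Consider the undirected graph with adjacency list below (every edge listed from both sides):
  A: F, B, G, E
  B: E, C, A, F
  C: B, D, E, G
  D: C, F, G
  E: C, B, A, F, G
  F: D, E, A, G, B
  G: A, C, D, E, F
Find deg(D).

Neighbors of D: C, F, G.

3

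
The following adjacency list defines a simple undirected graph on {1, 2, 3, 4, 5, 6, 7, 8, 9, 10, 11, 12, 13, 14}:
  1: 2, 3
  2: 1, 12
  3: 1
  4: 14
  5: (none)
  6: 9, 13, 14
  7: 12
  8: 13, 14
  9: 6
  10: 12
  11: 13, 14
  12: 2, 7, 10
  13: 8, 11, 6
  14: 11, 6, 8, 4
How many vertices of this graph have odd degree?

8

Degrees: 1:2, 2:2, 3:1, 4:1, 5:0, 6:3, 7:1, 8:2, 9:1, 10:1, 11:2, 12:3, 13:3, 14:4
Odd-degree vertices: 3, 4, 6, 7, 9, 10, 12, 13.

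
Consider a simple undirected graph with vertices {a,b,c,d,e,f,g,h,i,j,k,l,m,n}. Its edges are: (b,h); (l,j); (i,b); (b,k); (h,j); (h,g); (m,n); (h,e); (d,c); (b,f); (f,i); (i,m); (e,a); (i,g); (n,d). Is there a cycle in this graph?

Yes

The graph has 14 vertices, 15 edges, and 1 connected component.
Since 15 > 14 - 1, a cycle must exist; for instance h-b-f-i-g-h.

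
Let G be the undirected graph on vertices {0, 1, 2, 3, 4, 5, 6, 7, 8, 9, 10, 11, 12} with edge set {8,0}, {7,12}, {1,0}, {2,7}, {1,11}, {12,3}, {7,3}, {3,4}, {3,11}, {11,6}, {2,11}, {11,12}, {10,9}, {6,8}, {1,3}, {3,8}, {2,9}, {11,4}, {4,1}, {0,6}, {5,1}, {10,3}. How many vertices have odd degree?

Degrees: 0:3, 1:5, 2:3, 3:7, 4:3, 5:1, 6:3, 7:3, 8:3, 9:2, 10:2, 11:6, 12:3
Odd-degree vertices: 0, 1, 2, 3, 4, 5, 6, 7, 8, 12.

10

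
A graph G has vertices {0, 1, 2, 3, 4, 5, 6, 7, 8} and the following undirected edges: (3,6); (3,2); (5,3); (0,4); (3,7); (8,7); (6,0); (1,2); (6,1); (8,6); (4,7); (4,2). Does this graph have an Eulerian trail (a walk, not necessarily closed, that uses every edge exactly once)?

Degrees: 0:2, 1:2, 2:3, 3:4, 4:3, 5:1, 6:4, 7:3, 8:2
Odd-degree vertices: 2, 4, 5, 7 (4 total).
An Eulerian trail requires 0 or 2 odd-degree vertices; here there are 4.

No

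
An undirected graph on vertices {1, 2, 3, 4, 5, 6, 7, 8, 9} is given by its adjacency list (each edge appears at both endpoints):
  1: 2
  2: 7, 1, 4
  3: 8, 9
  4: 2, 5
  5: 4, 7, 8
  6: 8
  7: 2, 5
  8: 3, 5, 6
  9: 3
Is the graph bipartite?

Color {2, 3, 5, 6} black and {1, 4, 7, 8, 9} white. No edge joins two same-colored vertices, so the graph is bipartite.

Yes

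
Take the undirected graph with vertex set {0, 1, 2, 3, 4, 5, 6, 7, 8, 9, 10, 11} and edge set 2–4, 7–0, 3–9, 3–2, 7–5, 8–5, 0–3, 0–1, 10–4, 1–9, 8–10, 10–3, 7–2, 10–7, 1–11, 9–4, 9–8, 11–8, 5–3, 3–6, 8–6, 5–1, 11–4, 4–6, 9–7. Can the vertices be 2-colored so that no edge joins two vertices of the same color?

Yes

Partition the vertices as {1, 3, 4, 7, 8} vs {0, 2, 5, 6, 9, 10, 11}. Each listed edge has one endpoint in each part, so the graph is bipartite.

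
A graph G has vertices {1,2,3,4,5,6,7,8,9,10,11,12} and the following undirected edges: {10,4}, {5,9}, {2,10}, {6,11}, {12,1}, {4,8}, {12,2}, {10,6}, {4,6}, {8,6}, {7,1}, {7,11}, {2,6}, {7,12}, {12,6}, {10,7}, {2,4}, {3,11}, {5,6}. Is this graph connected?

Starting from 1 and exploring outward reaches every vertex (1, 7, 12, 11, 10, 2, 6, 3, 4, 5, 8, 9); the graph is connected.

Yes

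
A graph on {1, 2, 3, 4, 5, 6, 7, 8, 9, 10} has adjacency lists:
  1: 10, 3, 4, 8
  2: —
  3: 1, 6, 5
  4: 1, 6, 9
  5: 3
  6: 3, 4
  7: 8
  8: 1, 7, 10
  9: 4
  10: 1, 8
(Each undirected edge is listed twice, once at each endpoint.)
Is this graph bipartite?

No

8-1-10-8 is an odd cycle (length 3), and a bipartite graph can contain only even cycles.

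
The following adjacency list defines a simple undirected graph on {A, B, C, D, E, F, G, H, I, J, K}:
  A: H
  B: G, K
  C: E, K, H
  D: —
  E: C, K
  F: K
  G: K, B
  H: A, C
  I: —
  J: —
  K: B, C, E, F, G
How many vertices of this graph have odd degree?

4

Degrees: A:1, B:2, C:3, D:0, E:2, F:1, G:2, H:2, I:0, J:0, K:5
Odd-degree vertices: A, C, F, K.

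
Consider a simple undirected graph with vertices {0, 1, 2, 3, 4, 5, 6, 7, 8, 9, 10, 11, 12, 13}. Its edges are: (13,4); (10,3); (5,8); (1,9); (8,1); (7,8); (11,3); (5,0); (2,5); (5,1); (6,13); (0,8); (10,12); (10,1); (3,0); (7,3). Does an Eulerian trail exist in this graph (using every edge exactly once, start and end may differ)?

Degrees: 0:3, 1:4, 2:1, 3:4, 4:1, 5:4, 6:1, 7:2, 8:4, 9:1, 10:3, 11:1, 12:1, 13:2
Odd-degree vertices: 0, 2, 4, 6, 9, 10, 11, 12 (8 total).
With 8 odd-degree vertices (more than two), no single trail can use every edge.

No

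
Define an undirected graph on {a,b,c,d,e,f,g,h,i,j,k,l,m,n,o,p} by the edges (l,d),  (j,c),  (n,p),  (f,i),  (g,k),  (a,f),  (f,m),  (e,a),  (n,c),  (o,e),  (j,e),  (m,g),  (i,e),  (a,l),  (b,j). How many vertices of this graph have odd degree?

Degrees: a:3, b:1, c:2, d:1, e:4, f:3, g:2, h:0, i:2, j:3, k:1, l:2, m:2, n:2, o:1, p:1
Odd-degree vertices: a, b, d, f, j, k, o, p.

8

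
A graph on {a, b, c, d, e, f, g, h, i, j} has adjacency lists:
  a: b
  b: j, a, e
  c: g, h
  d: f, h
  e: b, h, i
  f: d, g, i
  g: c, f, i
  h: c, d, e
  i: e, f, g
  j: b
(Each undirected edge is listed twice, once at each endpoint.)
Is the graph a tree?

|V| = 10, |E| = 12.
Connected but with 12 > 9 edges, so it has a cycle and is not a tree.

No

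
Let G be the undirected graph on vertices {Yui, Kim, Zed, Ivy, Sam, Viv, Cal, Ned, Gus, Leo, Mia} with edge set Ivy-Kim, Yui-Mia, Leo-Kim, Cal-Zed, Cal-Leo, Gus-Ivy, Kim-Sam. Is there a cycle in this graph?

The graph has 11 vertices, 7 edges, and 4 connected components.
Since 7 = 11 - 4, the graph is a forest and contains no cycle.

No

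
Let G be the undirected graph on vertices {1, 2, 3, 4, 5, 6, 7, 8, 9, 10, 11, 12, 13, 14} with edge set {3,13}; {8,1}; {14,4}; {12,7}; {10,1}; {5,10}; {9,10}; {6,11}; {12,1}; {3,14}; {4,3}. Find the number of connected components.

4

Component: {2}
Component: {6, 11}
Component: {3, 4, 13, 14}
Component: {1, 5, 7, 8, 9, 10, 12}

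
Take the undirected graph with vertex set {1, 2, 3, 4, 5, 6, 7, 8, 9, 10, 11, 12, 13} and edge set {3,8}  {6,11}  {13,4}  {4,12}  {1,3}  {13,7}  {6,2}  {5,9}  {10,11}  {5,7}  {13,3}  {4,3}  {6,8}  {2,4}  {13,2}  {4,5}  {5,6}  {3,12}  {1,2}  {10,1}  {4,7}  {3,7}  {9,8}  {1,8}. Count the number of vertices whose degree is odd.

0

Degrees: 1:4, 2:4, 3:6, 4:6, 5:4, 6:4, 7:4, 8:4, 9:2, 10:2, 11:2, 12:2, 13:4
Odd-degree vertices: none.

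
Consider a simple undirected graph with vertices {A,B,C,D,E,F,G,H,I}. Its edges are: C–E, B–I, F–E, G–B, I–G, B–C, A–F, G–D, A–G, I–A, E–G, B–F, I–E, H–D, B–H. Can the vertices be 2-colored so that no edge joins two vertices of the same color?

The cycle B-G-I-B has length 3, which is odd, so the graph is not bipartite.

No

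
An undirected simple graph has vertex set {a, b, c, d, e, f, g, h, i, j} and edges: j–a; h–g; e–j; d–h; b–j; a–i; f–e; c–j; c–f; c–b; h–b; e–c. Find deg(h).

Neighbors of h: b, d, g.

3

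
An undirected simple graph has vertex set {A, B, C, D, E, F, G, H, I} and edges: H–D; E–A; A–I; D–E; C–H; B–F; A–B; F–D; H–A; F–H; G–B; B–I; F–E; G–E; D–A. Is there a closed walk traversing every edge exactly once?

No

Degrees: A:5, B:4, C:1, D:4, E:4, F:4, G:2, H:4, I:2
Vertices with odd degree: A, C. An Eulerian circuit requires all degrees even.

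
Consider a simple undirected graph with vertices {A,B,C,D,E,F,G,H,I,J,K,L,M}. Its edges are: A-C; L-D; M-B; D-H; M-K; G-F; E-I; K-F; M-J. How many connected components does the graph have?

4

Component: {A, C}
Component: {E, I}
Component: {D, H, L}
Component: {B, F, G, J, K, M}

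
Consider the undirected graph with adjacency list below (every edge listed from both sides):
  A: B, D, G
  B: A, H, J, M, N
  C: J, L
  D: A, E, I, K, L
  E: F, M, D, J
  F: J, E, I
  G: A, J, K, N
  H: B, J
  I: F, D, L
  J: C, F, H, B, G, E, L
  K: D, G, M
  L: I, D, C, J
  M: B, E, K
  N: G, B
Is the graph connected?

A breadth-first search from A visits A, B, D, G, N, M, H, J, E, I, K, L, C, F — all 14 vertices — so the graph is connected.

Yes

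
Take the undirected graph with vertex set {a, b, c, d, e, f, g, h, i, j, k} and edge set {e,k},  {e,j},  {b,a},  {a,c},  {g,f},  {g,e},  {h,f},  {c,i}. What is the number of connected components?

Component: {d}
Component: {a, b, c, i}
Component: {e, f, g, h, j, k}

3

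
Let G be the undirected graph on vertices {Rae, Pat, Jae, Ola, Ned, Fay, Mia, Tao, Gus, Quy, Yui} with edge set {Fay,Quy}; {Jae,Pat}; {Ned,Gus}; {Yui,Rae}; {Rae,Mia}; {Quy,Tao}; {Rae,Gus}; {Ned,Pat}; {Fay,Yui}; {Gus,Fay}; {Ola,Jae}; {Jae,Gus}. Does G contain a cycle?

The graph has 11 vertices, 12 edges, and 1 connected component.
One cycle is Gus-Ned-Pat-Jae-Gus.

Yes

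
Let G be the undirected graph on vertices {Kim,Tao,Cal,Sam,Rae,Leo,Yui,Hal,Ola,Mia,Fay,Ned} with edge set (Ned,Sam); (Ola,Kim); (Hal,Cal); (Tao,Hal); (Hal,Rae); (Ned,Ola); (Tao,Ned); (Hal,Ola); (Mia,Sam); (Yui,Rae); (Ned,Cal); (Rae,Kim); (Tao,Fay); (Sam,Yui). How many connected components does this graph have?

2

Component: {Leo}
Component: {Kim, Tao, Cal, Sam, Rae, Yui, Hal, Ola, Mia, Fay, Ned}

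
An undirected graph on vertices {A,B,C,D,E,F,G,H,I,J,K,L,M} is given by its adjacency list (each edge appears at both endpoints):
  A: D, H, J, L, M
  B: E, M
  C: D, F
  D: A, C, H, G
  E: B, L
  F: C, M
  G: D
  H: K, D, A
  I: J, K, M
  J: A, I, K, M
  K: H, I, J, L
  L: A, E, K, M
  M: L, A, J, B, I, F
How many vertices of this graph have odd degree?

4

Degrees: A:5, B:2, C:2, D:4, E:2, F:2, G:1, H:3, I:3, J:4, K:4, L:4, M:6
Odd-degree vertices: A, G, H, I.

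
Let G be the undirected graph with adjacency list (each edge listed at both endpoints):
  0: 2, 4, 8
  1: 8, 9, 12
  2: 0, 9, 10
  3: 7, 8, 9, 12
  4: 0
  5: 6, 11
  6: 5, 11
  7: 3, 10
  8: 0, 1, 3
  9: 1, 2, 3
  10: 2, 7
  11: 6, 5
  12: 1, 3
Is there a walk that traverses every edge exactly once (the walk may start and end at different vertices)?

No

Degrees: 0:3, 1:3, 2:3, 3:4, 4:1, 5:2, 6:2, 7:2, 8:3, 9:3, 10:2, 11:2, 12:2
Odd-degree vertices: 0, 1, 2, 4, 8, 9 (6 total).
An Eulerian trail requires 0 or 2 odd-degree vertices; here there are 6.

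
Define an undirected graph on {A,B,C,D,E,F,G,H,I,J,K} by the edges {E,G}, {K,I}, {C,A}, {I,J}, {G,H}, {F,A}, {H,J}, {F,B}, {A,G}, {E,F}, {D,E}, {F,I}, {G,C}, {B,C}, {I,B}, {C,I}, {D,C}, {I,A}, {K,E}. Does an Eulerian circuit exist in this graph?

Degrees: A:4, B:3, C:5, D:2, E:4, F:4, G:4, H:2, I:6, J:2, K:2
Vertices with odd degree: B, C. An Eulerian circuit requires all degrees even.

No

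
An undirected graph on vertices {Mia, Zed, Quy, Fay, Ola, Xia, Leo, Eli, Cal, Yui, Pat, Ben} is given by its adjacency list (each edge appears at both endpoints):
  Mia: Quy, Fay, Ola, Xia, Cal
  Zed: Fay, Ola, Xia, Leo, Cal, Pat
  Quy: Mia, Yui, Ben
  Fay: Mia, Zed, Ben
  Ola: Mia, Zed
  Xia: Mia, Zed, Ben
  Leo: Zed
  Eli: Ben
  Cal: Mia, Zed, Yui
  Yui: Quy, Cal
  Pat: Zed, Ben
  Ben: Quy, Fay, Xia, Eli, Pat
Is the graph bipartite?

Yes

A valid 2-coloring puts {Quy, Fay, Ola, Xia, Leo, Eli, Cal, Pat} on one side and {Mia, Zed, Yui, Ben} on the other; every edge crosses between the two sides.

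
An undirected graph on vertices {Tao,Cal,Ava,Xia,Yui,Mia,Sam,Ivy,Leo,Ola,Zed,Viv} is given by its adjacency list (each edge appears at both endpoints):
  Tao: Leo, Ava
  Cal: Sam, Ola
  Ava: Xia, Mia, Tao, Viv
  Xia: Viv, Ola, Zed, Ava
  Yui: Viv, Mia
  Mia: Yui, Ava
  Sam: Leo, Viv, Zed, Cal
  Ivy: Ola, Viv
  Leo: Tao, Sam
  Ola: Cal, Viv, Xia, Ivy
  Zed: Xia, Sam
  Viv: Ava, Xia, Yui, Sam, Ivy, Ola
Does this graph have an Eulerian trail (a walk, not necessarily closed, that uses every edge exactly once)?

Degrees: Tao:2, Cal:2, Ava:4, Xia:4, Yui:2, Mia:2, Sam:4, Ivy:2, Leo:2, Ola:4, Zed:2, Viv:6
Odd-degree vertices: none (0 total).
With 0 odd-degree vertices and all edges in one connected piece, an Eulerian trail exists.

Yes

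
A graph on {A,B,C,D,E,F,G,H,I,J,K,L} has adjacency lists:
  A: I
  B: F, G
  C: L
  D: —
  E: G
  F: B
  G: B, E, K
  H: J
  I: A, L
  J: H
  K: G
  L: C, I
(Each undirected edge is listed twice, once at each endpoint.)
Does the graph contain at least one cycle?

|V| = 12, |E| = 8, number of components = 4.
A forest on 12 vertices with 4 components has exactly 8 edges, which matches — so no cycle.

No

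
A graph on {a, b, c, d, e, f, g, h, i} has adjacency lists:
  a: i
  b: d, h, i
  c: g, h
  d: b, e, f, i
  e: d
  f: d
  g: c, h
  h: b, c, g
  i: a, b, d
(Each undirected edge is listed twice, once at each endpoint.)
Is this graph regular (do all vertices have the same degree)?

No

Degrees: a:1, b:3, c:2, d:4, e:1, f:1, g:2, h:3, i:3
Vertex a has degree 1 while d has degree 4, so the graph is not regular.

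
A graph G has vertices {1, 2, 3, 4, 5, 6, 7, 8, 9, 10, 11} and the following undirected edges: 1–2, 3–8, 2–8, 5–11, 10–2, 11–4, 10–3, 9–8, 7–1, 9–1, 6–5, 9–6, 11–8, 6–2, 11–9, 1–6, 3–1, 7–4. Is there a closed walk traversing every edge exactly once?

Degrees: 1:5, 2:4, 3:3, 4:2, 5:2, 6:4, 7:2, 8:4, 9:4, 10:2, 11:4
1, 3 have odd degree; an Eulerian circuit needs every degree to be even, so none exists.

No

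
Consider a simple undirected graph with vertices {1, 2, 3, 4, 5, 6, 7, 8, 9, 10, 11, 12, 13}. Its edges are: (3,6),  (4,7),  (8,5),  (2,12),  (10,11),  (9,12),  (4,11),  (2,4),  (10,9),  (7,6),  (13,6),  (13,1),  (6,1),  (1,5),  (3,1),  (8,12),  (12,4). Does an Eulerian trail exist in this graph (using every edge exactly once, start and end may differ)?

Yes

Degrees: 1:4, 2:2, 3:2, 4:4, 5:2, 6:4, 7:2, 8:2, 9:2, 10:2, 11:2, 12:4, 13:2
Odd-degree vertices: none (0 total).
The non-isolated vertices are connected and exactly 0 have odd degree, so an Eulerian trail exists.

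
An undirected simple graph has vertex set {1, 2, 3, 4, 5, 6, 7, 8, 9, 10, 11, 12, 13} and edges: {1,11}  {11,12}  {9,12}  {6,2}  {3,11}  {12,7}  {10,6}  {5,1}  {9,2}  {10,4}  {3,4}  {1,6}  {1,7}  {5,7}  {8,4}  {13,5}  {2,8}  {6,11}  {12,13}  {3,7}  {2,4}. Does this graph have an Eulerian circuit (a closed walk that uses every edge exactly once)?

Degrees: 1:4, 2:4, 3:3, 4:4, 5:3, 6:4, 7:4, 8:2, 9:2, 10:2, 11:4, 12:4, 13:2
Vertices with odd degree: 3, 5. An Eulerian circuit requires all degrees even.

No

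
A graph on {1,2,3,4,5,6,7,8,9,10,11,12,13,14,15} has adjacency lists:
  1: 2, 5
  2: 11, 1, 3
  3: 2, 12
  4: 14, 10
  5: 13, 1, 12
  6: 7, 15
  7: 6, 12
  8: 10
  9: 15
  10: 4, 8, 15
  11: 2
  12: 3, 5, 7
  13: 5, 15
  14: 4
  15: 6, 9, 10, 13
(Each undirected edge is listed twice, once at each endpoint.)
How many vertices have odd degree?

8

Degrees: 1:2, 2:3, 3:2, 4:2, 5:3, 6:2, 7:2, 8:1, 9:1, 10:3, 11:1, 12:3, 13:2, 14:1, 15:4
Odd-degree vertices: 2, 5, 8, 9, 10, 11, 12, 14.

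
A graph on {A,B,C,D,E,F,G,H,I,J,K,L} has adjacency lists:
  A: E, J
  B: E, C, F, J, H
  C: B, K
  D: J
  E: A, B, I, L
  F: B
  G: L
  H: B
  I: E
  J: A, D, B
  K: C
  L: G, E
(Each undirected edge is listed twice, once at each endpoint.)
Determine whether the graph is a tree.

|V| = 12, |E| = 12.
Connected but with 12 > 11 edges, so it has a cycle and is not a tree.

No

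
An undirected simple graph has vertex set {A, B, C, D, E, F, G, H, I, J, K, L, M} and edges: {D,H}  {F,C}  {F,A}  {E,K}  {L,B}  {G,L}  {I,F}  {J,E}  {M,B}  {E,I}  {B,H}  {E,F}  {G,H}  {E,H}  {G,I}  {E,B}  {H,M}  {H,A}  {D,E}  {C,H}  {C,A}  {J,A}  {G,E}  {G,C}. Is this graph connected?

Yes

A breadth-first search from A visits A, H, J, C, F, B, E, G, D, M, I, L, K — all 13 vertices — so the graph is connected.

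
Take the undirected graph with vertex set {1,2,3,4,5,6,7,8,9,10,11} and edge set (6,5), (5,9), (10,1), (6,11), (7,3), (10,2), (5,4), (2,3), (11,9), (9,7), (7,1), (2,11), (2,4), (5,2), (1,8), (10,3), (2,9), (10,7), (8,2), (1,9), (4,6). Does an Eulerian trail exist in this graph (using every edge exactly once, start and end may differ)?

No

Degrees: 1:4, 2:7, 3:3, 4:3, 5:4, 6:3, 7:4, 8:2, 9:5, 10:4, 11:3
Odd-degree vertices: 2, 3, 4, 6, 9, 11 (6 total).
An Eulerian trail requires 0 or 2 odd-degree vertices; here there are 6.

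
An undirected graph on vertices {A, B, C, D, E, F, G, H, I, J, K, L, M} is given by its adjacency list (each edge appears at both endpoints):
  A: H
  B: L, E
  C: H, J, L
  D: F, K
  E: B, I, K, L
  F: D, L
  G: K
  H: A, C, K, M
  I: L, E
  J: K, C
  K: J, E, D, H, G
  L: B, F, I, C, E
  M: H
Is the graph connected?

Starting from A and exploring outward reaches every vertex (A, H, K, M, C, E, G, J, D, L, I, B, F); the graph is connected.

Yes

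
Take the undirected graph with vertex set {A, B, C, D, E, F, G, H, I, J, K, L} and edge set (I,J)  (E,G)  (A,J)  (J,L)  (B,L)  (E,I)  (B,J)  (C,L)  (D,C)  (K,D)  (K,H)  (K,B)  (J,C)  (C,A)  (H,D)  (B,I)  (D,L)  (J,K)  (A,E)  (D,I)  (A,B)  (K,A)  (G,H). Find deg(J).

Neighbors of J: A, B, C, I, K, L.

6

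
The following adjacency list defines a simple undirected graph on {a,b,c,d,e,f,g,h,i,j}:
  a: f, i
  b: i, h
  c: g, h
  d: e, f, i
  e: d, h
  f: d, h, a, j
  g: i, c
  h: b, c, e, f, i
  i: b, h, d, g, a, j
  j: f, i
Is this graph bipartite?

No

h-b-i-h is an odd cycle (length 3), and a bipartite graph can contain only even cycles.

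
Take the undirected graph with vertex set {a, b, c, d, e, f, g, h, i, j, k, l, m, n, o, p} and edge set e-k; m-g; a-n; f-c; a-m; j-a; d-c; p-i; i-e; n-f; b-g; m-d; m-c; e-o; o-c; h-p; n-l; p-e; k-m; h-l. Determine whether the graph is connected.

A breadth-first search from a visits a, n, m, j, f, l, k, c, g, d, h, e, o, b, p, i — all 16 vertices — so the graph is connected.

Yes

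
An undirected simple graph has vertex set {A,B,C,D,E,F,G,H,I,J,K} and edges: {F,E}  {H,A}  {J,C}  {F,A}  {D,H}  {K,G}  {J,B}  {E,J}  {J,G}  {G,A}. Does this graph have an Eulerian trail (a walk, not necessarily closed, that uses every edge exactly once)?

No

Degrees: A:3, B:1, C:1, D:1, E:2, F:2, G:3, H:2, I:0, J:4, K:1
Odd-degree vertices: A, B, C, D, G, K (6 total).
With 6 odd-degree vertices (more than two), no single trail can use every edge.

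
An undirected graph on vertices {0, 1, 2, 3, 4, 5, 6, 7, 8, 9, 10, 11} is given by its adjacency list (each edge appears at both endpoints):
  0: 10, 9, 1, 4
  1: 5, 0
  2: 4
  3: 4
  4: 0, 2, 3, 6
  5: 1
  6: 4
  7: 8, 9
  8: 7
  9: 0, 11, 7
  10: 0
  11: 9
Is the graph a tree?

Yes

The graph has 12 vertices and 11 edges.
It is connected with exactly 11 edges, hence acyclic — it is a tree.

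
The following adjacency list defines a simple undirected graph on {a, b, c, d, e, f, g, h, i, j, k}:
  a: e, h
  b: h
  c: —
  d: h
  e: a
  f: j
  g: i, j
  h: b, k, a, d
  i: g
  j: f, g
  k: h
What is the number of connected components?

3

Component: {c}
Component: {f, g, i, j}
Component: {a, b, d, e, h, k}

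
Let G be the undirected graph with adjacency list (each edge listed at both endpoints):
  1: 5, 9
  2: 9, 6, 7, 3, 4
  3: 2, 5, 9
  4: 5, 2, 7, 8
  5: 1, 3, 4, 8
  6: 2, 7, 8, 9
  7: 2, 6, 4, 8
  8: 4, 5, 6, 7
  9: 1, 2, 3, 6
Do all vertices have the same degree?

Degrees: 1:2, 2:5, 3:3, 4:4, 5:4, 6:4, 7:4, 8:4, 9:4
Degrees are not all equal (e.g. deg(1)=2 but deg(2)=5); not regular.

No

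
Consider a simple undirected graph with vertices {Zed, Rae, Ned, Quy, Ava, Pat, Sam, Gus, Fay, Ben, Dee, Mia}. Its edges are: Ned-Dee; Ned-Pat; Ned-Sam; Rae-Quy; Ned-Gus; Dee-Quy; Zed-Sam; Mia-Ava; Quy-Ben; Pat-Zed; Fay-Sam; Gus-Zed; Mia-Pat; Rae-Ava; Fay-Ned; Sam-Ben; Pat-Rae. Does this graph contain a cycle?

|V| = 12, |E| = 17, number of components = 1.
One cycle is Zed-Pat-Rae-Quy-Dee-Ned-Gus-Zed.

Yes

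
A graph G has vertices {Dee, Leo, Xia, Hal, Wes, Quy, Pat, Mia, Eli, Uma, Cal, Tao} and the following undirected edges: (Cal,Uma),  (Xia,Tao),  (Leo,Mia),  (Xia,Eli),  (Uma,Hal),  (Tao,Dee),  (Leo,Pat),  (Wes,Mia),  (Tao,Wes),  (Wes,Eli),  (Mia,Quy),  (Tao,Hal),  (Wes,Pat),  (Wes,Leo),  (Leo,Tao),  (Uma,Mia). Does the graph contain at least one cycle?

Yes

The graph has 12 vertices, 16 edges, and 1 connected component.
Since 16 > 12 - 1, a cycle must exist; for instance Tao-Wes-Eli-Xia-Tao.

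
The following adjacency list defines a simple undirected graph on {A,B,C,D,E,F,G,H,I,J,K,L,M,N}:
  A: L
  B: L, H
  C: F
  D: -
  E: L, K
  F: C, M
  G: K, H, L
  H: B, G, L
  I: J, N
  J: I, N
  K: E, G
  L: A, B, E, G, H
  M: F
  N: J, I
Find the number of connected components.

4

Component: {D}
Component: {C, F, M}
Component: {I, J, N}
Component: {A, B, E, G, H, K, L}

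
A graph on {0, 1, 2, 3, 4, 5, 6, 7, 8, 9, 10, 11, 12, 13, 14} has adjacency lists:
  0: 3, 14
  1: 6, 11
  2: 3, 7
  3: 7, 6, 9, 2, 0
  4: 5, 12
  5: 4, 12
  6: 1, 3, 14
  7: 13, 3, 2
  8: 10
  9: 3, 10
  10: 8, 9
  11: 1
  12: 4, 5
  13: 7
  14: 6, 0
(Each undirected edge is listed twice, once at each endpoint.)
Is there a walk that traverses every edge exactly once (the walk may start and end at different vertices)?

No

Degrees: 0:2, 1:2, 2:2, 3:5, 4:2, 5:2, 6:3, 7:3, 8:1, 9:2, 10:2, 11:1, 12:2, 13:1, 14:2
Odd-degree vertices: 3, 6, 7, 8, 11, 13 (6 total).
With 6 odd-degree vertices (more than two), no single trail can use every edge.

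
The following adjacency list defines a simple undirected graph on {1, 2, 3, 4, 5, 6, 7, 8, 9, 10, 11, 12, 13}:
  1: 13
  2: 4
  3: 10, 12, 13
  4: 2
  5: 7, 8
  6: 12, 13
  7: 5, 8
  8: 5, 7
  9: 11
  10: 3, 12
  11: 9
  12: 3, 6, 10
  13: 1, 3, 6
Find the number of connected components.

4

Component: {2, 4}
Component: {9, 11}
Component: {5, 7, 8}
Component: {1, 3, 6, 10, 12, 13}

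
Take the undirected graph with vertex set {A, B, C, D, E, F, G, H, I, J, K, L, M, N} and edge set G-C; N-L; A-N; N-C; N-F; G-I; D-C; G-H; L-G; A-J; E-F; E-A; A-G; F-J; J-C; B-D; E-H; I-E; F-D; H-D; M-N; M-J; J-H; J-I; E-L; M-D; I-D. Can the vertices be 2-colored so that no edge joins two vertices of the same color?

Partition the vertices as {D, E, G, J, K, N} vs {A, B, C, F, H, I, L, M}. Each listed edge has one endpoint in each part, so the graph is bipartite.

Yes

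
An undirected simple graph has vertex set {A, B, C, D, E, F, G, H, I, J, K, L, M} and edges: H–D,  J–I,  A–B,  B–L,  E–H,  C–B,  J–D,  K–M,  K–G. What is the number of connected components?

Component: {F}
Component: {G, K, M}
Component: {A, B, C, L}
Component: {D, E, H, I, J}

4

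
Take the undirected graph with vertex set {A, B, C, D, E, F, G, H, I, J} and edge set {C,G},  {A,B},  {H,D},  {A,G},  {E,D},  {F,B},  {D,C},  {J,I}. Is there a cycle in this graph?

The graph has 10 vertices, 8 edges, and 2 connected components.
Since 8 = 10 - 2, the graph is a forest and contains no cycle.

No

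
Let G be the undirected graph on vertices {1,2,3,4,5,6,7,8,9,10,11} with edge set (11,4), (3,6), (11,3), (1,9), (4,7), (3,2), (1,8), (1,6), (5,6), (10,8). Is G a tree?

Yes

|V| = 11, |E| = 10.
It is connected with exactly 10 edges, hence acyclic — it is a tree.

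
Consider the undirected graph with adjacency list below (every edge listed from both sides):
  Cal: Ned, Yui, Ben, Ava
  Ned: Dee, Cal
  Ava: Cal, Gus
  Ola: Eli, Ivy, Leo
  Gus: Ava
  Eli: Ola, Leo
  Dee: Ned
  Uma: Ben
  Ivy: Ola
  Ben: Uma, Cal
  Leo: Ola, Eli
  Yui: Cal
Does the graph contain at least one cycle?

|V| = 12, |E| = 11, number of components = 2.
One cycle is Ola-Eli-Leo-Ola.

Yes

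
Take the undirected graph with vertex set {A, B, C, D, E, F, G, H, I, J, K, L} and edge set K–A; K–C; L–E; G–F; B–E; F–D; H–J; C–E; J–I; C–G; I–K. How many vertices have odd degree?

8

Degrees: A:1, B:1, C:3, D:1, E:3, F:2, G:2, H:1, I:2, J:2, K:3, L:1
Odd-degree vertices: A, B, C, D, E, H, K, L.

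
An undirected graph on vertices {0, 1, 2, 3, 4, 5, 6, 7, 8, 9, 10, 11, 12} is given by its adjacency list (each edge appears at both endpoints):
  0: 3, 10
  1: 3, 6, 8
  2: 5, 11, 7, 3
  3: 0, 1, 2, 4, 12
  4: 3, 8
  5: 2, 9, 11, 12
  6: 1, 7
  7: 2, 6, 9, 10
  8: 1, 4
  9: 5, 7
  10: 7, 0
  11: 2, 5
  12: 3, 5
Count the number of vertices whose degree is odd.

2

Degrees: 0:2, 1:3, 2:4, 3:5, 4:2, 5:4, 6:2, 7:4, 8:2, 9:2, 10:2, 11:2, 12:2
Odd-degree vertices: 1, 3.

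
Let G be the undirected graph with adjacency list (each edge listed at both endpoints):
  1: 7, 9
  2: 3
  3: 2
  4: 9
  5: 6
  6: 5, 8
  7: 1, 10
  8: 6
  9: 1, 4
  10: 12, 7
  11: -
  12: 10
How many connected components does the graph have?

Component: {11}
Component: {2, 3}
Component: {5, 6, 8}
Component: {1, 4, 7, 9, 10, 12}

4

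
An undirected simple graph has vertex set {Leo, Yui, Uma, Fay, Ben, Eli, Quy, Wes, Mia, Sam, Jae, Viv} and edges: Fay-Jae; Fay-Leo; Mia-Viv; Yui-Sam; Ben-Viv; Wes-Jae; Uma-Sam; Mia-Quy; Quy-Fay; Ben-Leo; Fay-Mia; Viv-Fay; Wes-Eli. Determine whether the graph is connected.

Component: {Yui, Uma, Sam}
Component: {Leo, Fay, Ben, Eli, Quy, Wes, Mia, Jae, Viv}
There are 2 separate components, so the graph is not connected.

No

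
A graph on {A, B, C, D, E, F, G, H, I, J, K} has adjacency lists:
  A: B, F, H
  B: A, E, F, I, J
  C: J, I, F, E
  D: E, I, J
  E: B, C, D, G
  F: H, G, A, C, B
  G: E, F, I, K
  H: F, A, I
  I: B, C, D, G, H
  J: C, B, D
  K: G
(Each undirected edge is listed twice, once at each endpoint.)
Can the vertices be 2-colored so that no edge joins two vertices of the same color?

No

F-A-B-F is an odd cycle (length 3), and a bipartite graph can contain only even cycles.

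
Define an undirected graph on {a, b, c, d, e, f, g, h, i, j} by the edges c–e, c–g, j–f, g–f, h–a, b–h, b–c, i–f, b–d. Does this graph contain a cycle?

The graph has 10 vertices, 9 edges, and 1 connected component.
Since 9 = 10 - 1, the graph is a forest and contains no cycle.

No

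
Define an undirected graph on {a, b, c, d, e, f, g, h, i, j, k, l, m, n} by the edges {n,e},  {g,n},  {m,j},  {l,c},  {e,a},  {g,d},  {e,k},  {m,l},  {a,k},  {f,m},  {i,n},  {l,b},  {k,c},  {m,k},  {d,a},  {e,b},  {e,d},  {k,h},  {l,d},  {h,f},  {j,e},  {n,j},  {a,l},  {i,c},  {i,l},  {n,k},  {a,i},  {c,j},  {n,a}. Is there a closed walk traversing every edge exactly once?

Degrees: a:6, b:2, c:4, d:4, e:6, f:2, g:2, h:2, i:4, j:4, k:6, l:6, m:4, n:6
Every vertex has even degree and the edges form a single connected piece, so an Eulerian circuit exists.

Yes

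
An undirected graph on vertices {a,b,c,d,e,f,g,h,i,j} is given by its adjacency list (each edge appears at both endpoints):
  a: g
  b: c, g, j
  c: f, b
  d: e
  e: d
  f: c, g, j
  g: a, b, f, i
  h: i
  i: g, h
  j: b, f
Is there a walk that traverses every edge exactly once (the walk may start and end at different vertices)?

No

Degrees: a:1, b:3, c:2, d:1, e:1, f:3, g:4, h:1, i:2, j:2
Odd-degree vertices: a, b, d, e, f, h (6 total).
With 6 odd-degree vertices (more than two), no single trail can use every edge.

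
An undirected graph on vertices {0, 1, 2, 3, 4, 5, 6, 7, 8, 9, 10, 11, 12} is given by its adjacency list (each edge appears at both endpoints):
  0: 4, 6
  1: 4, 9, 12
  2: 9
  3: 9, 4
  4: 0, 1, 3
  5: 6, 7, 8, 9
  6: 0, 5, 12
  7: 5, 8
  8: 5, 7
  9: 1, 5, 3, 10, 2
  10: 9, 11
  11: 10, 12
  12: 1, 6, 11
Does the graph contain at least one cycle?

Yes

|V| = 13, |E| = 17, number of components = 1.
One cycle is 0-6-5-9-3-4-0.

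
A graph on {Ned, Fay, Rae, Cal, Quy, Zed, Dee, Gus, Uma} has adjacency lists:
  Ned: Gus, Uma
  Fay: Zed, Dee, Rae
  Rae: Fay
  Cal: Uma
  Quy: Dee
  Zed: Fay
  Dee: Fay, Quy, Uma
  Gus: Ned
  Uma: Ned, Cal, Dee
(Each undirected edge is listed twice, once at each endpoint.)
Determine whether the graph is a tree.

The graph has 9 vertices and 8 edges.
It is connected with exactly 8 edges, hence acyclic — it is a tree.

Yes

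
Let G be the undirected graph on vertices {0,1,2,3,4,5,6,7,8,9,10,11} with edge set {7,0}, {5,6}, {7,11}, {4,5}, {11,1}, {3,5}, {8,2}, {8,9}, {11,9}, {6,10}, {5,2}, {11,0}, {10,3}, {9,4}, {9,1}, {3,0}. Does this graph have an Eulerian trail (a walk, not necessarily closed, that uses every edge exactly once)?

Yes

Degrees: 0:3, 1:2, 2:2, 3:3, 4:2, 5:4, 6:2, 7:2, 8:2, 9:4, 10:2, 11:4
Odd-degree vertices: 0, 3 (2 total).
The non-isolated vertices are connected and exactly 2 have odd degree, so an Eulerian trail exists (from 0 to 3).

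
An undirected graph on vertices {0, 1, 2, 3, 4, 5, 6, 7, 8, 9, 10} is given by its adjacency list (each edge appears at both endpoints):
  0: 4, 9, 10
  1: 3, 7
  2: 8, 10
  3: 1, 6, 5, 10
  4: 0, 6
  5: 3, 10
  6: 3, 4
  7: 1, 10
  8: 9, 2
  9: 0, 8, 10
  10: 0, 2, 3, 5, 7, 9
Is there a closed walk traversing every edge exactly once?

Degrees: 0:3, 1:2, 2:2, 3:4, 4:2, 5:2, 6:2, 7:2, 8:2, 9:3, 10:6
0, 9 have odd degree; an Eulerian circuit needs every degree to be even, so none exists.

No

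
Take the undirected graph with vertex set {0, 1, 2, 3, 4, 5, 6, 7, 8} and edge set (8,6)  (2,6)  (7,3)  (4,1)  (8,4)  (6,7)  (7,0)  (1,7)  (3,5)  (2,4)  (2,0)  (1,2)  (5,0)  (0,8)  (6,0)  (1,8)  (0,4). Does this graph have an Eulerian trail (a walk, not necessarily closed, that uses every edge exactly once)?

Degrees: 0:6, 1:4, 2:4, 3:2, 4:4, 5:2, 6:4, 7:4, 8:4
Odd-degree vertices: none (0 total).
The non-isolated vertices are connected and exactly 0 have odd degree, so an Eulerian trail exists.

Yes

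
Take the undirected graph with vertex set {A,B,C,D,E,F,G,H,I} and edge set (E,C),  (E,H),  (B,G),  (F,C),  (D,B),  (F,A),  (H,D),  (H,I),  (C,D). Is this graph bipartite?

A valid 2-coloring puts {D, E, F, G, I} on one side and {A, B, C, H} on the other; every edge crosses between the two sides.

Yes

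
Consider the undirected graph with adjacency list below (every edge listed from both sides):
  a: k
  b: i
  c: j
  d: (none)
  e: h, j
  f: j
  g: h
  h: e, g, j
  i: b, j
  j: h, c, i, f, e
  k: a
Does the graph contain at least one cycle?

Yes

|V| = 11, |E| = 9, number of components = 3.
One cycle is j-h-e-j.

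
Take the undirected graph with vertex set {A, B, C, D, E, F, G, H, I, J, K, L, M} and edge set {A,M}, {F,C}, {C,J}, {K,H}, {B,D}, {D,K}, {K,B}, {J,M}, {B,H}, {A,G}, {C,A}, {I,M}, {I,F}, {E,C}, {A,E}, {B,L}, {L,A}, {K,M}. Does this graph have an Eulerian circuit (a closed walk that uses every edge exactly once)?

Degrees: A:5, B:4, C:4, D:2, E:2, F:2, G:1, H:2, I:2, J:2, K:4, L:2, M:4
A, G have odd degree; an Eulerian circuit needs every degree to be even, so none exists.

No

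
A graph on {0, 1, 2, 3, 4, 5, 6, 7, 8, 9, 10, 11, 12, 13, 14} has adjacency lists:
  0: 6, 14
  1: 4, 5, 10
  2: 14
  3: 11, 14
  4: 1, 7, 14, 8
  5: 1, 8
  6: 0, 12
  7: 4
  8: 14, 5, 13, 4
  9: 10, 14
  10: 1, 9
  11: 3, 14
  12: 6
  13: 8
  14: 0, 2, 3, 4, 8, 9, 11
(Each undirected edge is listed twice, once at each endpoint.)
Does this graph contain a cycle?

Yes

|V| = 15, |E| = 18, number of components = 1.
One cycle is 8-5-1-4-8.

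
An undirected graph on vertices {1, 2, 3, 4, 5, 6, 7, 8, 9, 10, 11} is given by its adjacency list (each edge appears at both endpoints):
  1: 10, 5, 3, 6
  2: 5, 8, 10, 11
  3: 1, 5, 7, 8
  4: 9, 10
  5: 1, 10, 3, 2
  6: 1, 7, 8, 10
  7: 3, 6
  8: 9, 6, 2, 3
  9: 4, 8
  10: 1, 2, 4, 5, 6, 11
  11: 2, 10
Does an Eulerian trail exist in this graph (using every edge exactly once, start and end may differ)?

Yes

Degrees: 1:4, 2:4, 3:4, 4:2, 5:4, 6:4, 7:2, 8:4, 9:2, 10:6, 11:2
Odd-degree vertices: none (0 total).
With 0 odd-degree vertices and all edges in one connected piece, an Eulerian trail exists.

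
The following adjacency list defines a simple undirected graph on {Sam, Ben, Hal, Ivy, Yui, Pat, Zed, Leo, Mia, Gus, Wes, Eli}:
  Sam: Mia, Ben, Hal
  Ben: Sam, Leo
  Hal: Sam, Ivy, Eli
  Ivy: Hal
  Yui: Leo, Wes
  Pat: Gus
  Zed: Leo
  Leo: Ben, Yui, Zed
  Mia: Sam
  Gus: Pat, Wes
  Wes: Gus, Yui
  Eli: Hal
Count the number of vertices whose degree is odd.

8

Degrees: Sam:3, Ben:2, Hal:3, Ivy:1, Yui:2, Pat:1, Zed:1, Leo:3, Mia:1, Gus:2, Wes:2, Eli:1
Odd-degree vertices: Sam, Hal, Ivy, Pat, Zed, Leo, Mia, Eli.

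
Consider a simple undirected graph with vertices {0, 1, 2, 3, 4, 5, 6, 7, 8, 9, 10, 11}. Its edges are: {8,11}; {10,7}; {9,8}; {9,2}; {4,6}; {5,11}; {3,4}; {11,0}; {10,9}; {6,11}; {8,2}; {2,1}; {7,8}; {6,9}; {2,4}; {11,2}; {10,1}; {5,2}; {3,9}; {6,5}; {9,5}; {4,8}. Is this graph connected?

A breadth-first search from 0 visits 0, 11, 5, 2, 8, 6, 9, 4, 1, 7, 10, 3 — all 12 vertices — so the graph is connected.

Yes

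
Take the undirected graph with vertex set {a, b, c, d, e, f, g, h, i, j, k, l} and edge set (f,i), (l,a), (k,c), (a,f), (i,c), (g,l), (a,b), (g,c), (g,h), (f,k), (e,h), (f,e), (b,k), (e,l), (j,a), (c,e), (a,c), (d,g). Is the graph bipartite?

Partition the vertices as {b, c, d, f, h, j, l} vs {a, e, g, i, k}. Each listed edge has one endpoint in each part, so the graph is bipartite.

Yes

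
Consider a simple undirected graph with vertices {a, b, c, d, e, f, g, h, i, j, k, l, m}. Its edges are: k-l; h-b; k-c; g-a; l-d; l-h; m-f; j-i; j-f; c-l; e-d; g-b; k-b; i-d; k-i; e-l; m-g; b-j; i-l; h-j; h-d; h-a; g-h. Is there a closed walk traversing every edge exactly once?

Degrees: a:2, b:4, c:2, d:4, e:2, f:2, g:4, h:6, i:4, j:4, k:4, l:6, m:2
All degrees are even and the non-isolated vertices are connected — an Eulerian circuit exists.

Yes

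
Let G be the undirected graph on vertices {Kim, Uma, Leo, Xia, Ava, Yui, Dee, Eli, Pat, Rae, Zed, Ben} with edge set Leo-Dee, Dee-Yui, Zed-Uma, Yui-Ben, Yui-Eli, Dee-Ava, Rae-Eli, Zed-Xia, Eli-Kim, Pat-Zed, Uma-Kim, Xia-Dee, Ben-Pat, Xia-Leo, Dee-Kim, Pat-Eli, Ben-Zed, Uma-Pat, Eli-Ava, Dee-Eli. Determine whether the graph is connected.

Yes

A breadth-first search from Kim visits Kim, Dee, Uma, Eli, Xia, Leo, Ava, Yui, Zed, Pat, Rae, Ben — all 12 vertices — so the graph is connected.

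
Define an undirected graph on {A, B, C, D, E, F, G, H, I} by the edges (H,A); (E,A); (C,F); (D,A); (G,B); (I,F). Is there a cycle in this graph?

|V| = 9, |E| = 6, number of components = 3.
Since 6 = 9 - 3, the graph is a forest and contains no cycle.

No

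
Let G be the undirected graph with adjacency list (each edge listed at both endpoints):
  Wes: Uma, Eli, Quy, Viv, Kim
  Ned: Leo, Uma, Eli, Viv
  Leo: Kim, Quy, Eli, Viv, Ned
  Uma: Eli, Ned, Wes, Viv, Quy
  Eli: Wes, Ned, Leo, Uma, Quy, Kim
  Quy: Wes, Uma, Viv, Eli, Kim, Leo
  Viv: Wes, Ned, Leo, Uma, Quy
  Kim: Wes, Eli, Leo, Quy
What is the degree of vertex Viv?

5

Neighbors of Viv: Wes, Ned, Leo, Uma, Quy.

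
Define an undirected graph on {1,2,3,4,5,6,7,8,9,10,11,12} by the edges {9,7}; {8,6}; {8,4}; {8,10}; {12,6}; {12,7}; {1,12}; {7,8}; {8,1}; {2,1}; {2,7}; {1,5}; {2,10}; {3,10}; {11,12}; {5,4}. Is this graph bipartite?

Yes

A valid 2-coloring puts {2, 3, 5, 8, 9, 12} on one side and {1, 4, 6, 7, 10, 11} on the other; every edge crosses between the two sides.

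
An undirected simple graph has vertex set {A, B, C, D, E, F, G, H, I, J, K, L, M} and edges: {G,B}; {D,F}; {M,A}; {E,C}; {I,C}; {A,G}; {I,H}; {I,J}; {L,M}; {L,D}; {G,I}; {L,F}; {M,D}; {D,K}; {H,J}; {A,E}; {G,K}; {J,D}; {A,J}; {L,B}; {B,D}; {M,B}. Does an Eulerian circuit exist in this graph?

Degrees: A:4, B:4, C:2, D:6, E:2, F:2, G:4, H:2, I:4, J:4, K:2, L:4, M:4
Every vertex has even degree and the edges form a single connected piece, so an Eulerian circuit exists.

Yes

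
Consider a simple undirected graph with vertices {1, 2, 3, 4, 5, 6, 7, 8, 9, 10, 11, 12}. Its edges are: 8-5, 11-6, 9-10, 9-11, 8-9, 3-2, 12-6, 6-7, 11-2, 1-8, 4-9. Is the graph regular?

No

Degrees: 1:1, 2:2, 3:1, 4:1, 5:1, 6:3, 7:1, 8:3, 9:4, 10:1, 11:3, 12:1
Degrees are not all equal (e.g. deg(1)=1 but deg(9)=4); not regular.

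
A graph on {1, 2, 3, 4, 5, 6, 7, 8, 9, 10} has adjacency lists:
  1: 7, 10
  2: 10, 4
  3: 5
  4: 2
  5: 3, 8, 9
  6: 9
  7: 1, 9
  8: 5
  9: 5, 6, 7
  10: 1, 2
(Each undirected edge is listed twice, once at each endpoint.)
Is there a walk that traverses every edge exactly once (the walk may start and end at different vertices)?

Degrees: 1:2, 2:2, 3:1, 4:1, 5:3, 6:1, 7:2, 8:1, 9:3, 10:2
Odd-degree vertices: 3, 4, 5, 6, 8, 9 (6 total).
With 6 odd-degree vertices (more than two), no single trail can use every edge.

No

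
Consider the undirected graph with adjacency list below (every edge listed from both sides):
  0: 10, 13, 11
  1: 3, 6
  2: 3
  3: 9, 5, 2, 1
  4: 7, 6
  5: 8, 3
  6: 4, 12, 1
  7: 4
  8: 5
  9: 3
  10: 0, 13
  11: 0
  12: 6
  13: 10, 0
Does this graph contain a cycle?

Yes

The graph has 14 vertices, 13 edges, and 2 connected components.
One cycle is 0-13-10-0.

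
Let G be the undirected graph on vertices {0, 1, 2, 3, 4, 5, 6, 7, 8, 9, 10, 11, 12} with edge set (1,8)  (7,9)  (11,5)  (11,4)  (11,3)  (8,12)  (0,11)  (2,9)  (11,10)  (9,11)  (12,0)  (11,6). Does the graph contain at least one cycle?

|V| = 13, |E| = 12, number of components = 1.
Since 12 = 13 - 1, the graph is a forest and contains no cycle.

No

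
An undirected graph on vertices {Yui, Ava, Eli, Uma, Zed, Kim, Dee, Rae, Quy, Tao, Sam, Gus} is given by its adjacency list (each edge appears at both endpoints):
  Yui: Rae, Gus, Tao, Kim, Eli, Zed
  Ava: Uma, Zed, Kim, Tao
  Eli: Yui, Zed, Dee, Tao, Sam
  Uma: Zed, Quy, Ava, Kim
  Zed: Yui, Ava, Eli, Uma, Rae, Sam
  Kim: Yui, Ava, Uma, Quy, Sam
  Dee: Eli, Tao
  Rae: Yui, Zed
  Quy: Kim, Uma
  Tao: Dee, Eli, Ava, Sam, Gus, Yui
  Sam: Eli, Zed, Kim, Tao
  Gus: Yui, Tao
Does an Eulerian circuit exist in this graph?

No

Degrees: Yui:6, Ava:4, Eli:5, Uma:4, Zed:6, Kim:5, Dee:2, Rae:2, Quy:2, Tao:6, Sam:4, Gus:2
Eli, Kim have odd degree; an Eulerian circuit needs every degree to be even, so none exists.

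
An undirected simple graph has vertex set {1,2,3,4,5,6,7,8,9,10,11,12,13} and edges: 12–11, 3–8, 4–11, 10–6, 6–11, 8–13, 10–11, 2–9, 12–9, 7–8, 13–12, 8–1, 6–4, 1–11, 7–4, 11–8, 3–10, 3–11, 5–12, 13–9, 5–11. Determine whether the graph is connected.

Yes

A breadth-first search from 1 visits 1, 11, 8, 4, 12, 3, 10, 5, 6, 13, 7, 9, 2 — all 13 vertices — so the graph is connected.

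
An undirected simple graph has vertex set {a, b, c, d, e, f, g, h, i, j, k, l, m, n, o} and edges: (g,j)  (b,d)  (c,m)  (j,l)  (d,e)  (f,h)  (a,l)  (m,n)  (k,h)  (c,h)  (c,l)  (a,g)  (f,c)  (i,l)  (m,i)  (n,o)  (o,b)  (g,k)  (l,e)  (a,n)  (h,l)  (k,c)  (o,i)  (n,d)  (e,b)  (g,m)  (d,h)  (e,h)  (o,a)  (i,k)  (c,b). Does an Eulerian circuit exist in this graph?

Degrees: a:4, b:4, c:6, d:4, e:4, f:2, g:4, h:6, i:4, j:2, k:4, l:6, m:4, n:4, o:4
All degrees are even and the non-isolated vertices are connected — an Eulerian circuit exists.

Yes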